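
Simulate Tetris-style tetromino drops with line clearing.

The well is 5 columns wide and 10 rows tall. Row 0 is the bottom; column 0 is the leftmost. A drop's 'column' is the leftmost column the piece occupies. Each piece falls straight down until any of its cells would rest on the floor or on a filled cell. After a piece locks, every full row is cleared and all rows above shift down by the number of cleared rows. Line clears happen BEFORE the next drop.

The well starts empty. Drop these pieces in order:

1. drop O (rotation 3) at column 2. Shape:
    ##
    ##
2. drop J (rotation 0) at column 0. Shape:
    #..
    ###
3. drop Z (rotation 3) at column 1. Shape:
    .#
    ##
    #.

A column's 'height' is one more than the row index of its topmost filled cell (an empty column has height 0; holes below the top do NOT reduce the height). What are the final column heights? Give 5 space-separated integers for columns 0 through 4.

Answer: 4 5 6 2 0

Derivation:
Drop 1: O rot3 at col 2 lands with bottom-row=0; cleared 0 line(s) (total 0); column heights now [0 0 2 2 0], max=2
Drop 2: J rot0 at col 0 lands with bottom-row=2; cleared 0 line(s) (total 0); column heights now [4 3 3 2 0], max=4
Drop 3: Z rot3 at col 1 lands with bottom-row=3; cleared 0 line(s) (total 0); column heights now [4 5 6 2 0], max=6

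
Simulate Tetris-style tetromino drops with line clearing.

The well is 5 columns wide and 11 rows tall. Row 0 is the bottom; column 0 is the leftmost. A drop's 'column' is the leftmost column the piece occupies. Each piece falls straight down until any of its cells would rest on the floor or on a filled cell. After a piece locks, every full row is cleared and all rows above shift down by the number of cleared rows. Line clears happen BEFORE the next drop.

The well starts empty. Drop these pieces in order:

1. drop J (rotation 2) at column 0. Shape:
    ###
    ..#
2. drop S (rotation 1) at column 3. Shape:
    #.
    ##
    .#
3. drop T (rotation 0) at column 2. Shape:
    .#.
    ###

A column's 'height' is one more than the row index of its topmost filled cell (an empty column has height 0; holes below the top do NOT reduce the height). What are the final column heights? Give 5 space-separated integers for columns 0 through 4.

Drop 1: J rot2 at col 0 lands with bottom-row=0; cleared 0 line(s) (total 0); column heights now [2 2 2 0 0], max=2
Drop 2: S rot1 at col 3 lands with bottom-row=0; cleared 1 line(s) (total 1); column heights now [0 0 1 2 1], max=2
Drop 3: T rot0 at col 2 lands with bottom-row=2; cleared 0 line(s) (total 1); column heights now [0 0 3 4 3], max=4

Answer: 0 0 3 4 3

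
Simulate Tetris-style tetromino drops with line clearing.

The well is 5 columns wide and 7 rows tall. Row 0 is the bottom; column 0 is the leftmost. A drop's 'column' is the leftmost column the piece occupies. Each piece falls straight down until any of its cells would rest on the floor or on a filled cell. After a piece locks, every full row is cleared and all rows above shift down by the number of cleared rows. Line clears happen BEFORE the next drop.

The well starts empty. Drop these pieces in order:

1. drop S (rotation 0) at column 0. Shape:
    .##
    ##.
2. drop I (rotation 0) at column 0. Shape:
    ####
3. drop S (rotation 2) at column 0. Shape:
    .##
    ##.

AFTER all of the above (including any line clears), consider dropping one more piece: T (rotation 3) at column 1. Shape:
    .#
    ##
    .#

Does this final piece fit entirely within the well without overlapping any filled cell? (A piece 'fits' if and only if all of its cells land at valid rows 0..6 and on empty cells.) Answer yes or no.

Answer: no

Derivation:
Drop 1: S rot0 at col 0 lands with bottom-row=0; cleared 0 line(s) (total 0); column heights now [1 2 2 0 0], max=2
Drop 2: I rot0 at col 0 lands with bottom-row=2; cleared 0 line(s) (total 0); column heights now [3 3 3 3 0], max=3
Drop 3: S rot2 at col 0 lands with bottom-row=3; cleared 0 line(s) (total 0); column heights now [4 5 5 3 0], max=5
Test piece T rot3 at col 1 (width 2): heights before test = [4 5 5 3 0]; fits = False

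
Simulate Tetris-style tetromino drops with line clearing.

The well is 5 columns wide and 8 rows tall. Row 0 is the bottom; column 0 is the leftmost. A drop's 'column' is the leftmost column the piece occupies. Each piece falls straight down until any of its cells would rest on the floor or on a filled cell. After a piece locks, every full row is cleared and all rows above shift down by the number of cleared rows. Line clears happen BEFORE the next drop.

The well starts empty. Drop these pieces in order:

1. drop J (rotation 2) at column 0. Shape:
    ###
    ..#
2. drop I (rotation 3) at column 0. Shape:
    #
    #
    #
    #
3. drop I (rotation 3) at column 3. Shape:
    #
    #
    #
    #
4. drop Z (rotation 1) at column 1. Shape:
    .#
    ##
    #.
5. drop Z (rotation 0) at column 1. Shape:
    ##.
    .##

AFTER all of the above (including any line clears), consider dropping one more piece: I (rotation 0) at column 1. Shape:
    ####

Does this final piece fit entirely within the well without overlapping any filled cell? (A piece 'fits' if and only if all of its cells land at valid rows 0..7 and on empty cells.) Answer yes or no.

Drop 1: J rot2 at col 0 lands with bottom-row=0; cleared 0 line(s) (total 0); column heights now [2 2 2 0 0], max=2
Drop 2: I rot3 at col 0 lands with bottom-row=2; cleared 0 line(s) (total 0); column heights now [6 2 2 0 0], max=6
Drop 3: I rot3 at col 3 lands with bottom-row=0; cleared 0 line(s) (total 0); column heights now [6 2 2 4 0], max=6
Drop 4: Z rot1 at col 1 lands with bottom-row=2; cleared 0 line(s) (total 0); column heights now [6 4 5 4 0], max=6
Drop 5: Z rot0 at col 1 lands with bottom-row=5; cleared 0 line(s) (total 0); column heights now [6 7 7 6 0], max=7
Test piece I rot0 at col 1 (width 4): heights before test = [6 7 7 6 0]; fits = True

Answer: yes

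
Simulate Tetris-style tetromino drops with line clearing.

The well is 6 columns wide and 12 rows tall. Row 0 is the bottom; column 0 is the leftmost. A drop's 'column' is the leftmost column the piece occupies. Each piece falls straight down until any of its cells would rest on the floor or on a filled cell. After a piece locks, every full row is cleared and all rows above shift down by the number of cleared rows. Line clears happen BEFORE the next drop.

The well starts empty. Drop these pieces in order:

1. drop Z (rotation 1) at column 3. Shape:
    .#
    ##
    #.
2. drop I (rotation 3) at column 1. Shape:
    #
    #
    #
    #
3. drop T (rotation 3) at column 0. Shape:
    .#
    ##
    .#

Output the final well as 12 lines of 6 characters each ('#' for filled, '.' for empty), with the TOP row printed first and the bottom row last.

Answer: ......
......
......
......
......
.#....
##....
.#....
.#....
.#..#.
.#.##.
.#.#..

Derivation:
Drop 1: Z rot1 at col 3 lands with bottom-row=0; cleared 0 line(s) (total 0); column heights now [0 0 0 2 3 0], max=3
Drop 2: I rot3 at col 1 lands with bottom-row=0; cleared 0 line(s) (total 0); column heights now [0 4 0 2 3 0], max=4
Drop 3: T rot3 at col 0 lands with bottom-row=4; cleared 0 line(s) (total 0); column heights now [6 7 0 2 3 0], max=7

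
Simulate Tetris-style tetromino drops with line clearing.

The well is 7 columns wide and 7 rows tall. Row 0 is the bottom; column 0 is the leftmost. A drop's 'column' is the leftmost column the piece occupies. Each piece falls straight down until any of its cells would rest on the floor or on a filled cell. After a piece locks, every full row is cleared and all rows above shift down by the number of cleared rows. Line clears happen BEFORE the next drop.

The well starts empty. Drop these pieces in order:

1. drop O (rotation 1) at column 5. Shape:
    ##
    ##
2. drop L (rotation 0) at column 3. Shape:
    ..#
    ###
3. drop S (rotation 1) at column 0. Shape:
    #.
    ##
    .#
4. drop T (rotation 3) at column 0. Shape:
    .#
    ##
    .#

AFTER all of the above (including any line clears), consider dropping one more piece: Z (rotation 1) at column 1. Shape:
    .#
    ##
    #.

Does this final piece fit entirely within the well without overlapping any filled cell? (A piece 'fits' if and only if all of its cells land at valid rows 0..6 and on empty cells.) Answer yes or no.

Answer: no

Derivation:
Drop 1: O rot1 at col 5 lands with bottom-row=0; cleared 0 line(s) (total 0); column heights now [0 0 0 0 0 2 2], max=2
Drop 2: L rot0 at col 3 lands with bottom-row=2; cleared 0 line(s) (total 0); column heights now [0 0 0 3 3 4 2], max=4
Drop 3: S rot1 at col 0 lands with bottom-row=0; cleared 0 line(s) (total 0); column heights now [3 2 0 3 3 4 2], max=4
Drop 4: T rot3 at col 0 lands with bottom-row=2; cleared 0 line(s) (total 0); column heights now [4 5 0 3 3 4 2], max=5
Test piece Z rot1 at col 1 (width 2): heights before test = [4 5 0 3 3 4 2]; fits = False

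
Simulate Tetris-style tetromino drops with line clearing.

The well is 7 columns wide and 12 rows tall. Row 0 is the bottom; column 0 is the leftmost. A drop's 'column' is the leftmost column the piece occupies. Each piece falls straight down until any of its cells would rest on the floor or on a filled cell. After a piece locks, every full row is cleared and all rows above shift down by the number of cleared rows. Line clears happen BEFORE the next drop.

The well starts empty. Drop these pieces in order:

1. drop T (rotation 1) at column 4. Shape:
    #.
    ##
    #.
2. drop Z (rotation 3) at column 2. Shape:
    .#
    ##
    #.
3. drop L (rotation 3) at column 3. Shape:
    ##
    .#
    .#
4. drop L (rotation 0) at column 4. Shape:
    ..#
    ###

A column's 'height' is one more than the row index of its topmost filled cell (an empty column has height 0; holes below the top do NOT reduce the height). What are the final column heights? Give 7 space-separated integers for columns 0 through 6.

Answer: 0 0 2 6 7 7 8

Derivation:
Drop 1: T rot1 at col 4 lands with bottom-row=0; cleared 0 line(s) (total 0); column heights now [0 0 0 0 3 2 0], max=3
Drop 2: Z rot3 at col 2 lands with bottom-row=0; cleared 0 line(s) (total 0); column heights now [0 0 2 3 3 2 0], max=3
Drop 3: L rot3 at col 3 lands with bottom-row=3; cleared 0 line(s) (total 0); column heights now [0 0 2 6 6 2 0], max=6
Drop 4: L rot0 at col 4 lands with bottom-row=6; cleared 0 line(s) (total 0); column heights now [0 0 2 6 7 7 8], max=8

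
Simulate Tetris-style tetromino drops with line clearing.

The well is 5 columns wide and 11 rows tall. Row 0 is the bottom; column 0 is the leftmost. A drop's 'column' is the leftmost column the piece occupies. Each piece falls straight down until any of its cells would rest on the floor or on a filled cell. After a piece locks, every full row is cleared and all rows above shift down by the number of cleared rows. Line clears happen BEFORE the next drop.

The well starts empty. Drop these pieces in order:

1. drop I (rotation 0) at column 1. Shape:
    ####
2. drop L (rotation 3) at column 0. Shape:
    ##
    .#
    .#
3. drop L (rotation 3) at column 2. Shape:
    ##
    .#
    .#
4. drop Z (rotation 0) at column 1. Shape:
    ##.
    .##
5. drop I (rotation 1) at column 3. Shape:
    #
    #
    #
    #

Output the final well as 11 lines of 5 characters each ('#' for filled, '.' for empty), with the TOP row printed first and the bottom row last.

Drop 1: I rot0 at col 1 lands with bottom-row=0; cleared 0 line(s) (total 0); column heights now [0 1 1 1 1], max=1
Drop 2: L rot3 at col 0 lands with bottom-row=1; cleared 0 line(s) (total 0); column heights now [4 4 1 1 1], max=4
Drop 3: L rot3 at col 2 lands with bottom-row=1; cleared 0 line(s) (total 0); column heights now [4 4 4 4 1], max=4
Drop 4: Z rot0 at col 1 lands with bottom-row=4; cleared 0 line(s) (total 0); column heights now [4 6 6 5 1], max=6
Drop 5: I rot1 at col 3 lands with bottom-row=5; cleared 0 line(s) (total 0); column heights now [4 6 6 9 1], max=9

Answer: .....
.....
...#.
...#.
...#.
.###.
..##.
####.
.#.#.
.#.#.
.####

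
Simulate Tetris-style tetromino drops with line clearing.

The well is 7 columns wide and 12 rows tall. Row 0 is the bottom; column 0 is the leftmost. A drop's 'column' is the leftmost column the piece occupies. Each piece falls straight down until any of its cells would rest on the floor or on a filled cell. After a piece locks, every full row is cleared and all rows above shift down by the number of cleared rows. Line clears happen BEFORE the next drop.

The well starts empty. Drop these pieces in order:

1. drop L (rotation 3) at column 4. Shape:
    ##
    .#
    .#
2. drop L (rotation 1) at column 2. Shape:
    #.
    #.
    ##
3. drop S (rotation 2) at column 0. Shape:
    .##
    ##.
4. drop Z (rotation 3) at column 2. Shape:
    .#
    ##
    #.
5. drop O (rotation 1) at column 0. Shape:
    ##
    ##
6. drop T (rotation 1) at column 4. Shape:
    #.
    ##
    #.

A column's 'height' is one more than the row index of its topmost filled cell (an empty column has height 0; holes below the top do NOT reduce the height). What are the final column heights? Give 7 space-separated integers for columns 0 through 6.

Drop 1: L rot3 at col 4 lands with bottom-row=0; cleared 0 line(s) (total 0); column heights now [0 0 0 0 3 3 0], max=3
Drop 2: L rot1 at col 2 lands with bottom-row=0; cleared 0 line(s) (total 0); column heights now [0 0 3 1 3 3 0], max=3
Drop 3: S rot2 at col 0 lands with bottom-row=2; cleared 0 line(s) (total 0); column heights now [3 4 4 1 3 3 0], max=4
Drop 4: Z rot3 at col 2 lands with bottom-row=4; cleared 0 line(s) (total 0); column heights now [3 4 6 7 3 3 0], max=7
Drop 5: O rot1 at col 0 lands with bottom-row=4; cleared 0 line(s) (total 0); column heights now [6 6 6 7 3 3 0], max=7
Drop 6: T rot1 at col 4 lands with bottom-row=3; cleared 0 line(s) (total 0); column heights now [6 6 6 7 6 5 0], max=7

Answer: 6 6 6 7 6 5 0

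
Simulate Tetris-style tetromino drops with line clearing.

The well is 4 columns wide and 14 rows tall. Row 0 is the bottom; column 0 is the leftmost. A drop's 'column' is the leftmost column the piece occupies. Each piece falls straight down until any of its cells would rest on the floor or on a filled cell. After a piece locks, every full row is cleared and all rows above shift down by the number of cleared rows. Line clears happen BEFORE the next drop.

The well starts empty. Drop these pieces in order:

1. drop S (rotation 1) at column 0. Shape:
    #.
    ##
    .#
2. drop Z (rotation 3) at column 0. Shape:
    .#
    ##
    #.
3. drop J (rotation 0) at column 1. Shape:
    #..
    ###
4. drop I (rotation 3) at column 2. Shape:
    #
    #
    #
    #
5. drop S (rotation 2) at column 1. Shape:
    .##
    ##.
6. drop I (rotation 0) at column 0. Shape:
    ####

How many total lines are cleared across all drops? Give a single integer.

Answer: 1

Derivation:
Drop 1: S rot1 at col 0 lands with bottom-row=0; cleared 0 line(s) (total 0); column heights now [3 2 0 0], max=3
Drop 2: Z rot3 at col 0 lands with bottom-row=3; cleared 0 line(s) (total 0); column heights now [5 6 0 0], max=6
Drop 3: J rot0 at col 1 lands with bottom-row=6; cleared 0 line(s) (total 0); column heights now [5 8 7 7], max=8
Drop 4: I rot3 at col 2 lands with bottom-row=7; cleared 0 line(s) (total 0); column heights now [5 8 11 7], max=11
Drop 5: S rot2 at col 1 lands with bottom-row=11; cleared 0 line(s) (total 0); column heights now [5 12 13 13], max=13
Drop 6: I rot0 at col 0 lands with bottom-row=13; cleared 1 line(s) (total 1); column heights now [5 12 13 13], max=13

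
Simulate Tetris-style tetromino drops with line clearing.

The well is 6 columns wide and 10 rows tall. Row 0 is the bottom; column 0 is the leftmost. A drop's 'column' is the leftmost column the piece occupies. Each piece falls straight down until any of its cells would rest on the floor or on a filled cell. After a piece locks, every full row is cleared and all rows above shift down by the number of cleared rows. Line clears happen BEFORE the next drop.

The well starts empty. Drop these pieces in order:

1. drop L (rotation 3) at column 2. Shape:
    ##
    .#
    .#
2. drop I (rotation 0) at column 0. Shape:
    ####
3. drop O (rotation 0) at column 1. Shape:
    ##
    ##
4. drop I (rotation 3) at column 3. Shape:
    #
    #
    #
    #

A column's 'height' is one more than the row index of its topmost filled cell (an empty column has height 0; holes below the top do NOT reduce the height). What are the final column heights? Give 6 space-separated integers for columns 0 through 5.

Answer: 4 6 6 8 0 0

Derivation:
Drop 1: L rot3 at col 2 lands with bottom-row=0; cleared 0 line(s) (total 0); column heights now [0 0 3 3 0 0], max=3
Drop 2: I rot0 at col 0 lands with bottom-row=3; cleared 0 line(s) (total 0); column heights now [4 4 4 4 0 0], max=4
Drop 3: O rot0 at col 1 lands with bottom-row=4; cleared 0 line(s) (total 0); column heights now [4 6 6 4 0 0], max=6
Drop 4: I rot3 at col 3 lands with bottom-row=4; cleared 0 line(s) (total 0); column heights now [4 6 6 8 0 0], max=8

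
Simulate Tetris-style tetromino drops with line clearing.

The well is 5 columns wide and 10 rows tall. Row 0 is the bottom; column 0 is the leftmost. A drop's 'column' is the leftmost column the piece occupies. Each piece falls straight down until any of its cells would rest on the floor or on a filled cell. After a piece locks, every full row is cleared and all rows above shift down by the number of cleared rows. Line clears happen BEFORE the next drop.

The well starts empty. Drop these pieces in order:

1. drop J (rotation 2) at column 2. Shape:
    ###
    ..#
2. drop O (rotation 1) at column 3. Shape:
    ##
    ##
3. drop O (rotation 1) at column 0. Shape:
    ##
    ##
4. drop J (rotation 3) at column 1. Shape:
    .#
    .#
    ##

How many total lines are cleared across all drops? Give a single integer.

Drop 1: J rot2 at col 2 lands with bottom-row=0; cleared 0 line(s) (total 0); column heights now [0 0 2 2 2], max=2
Drop 2: O rot1 at col 3 lands with bottom-row=2; cleared 0 line(s) (total 0); column heights now [0 0 2 4 4], max=4
Drop 3: O rot1 at col 0 lands with bottom-row=0; cleared 1 line(s) (total 1); column heights now [1 1 0 3 3], max=3
Drop 4: J rot3 at col 1 lands with bottom-row=1; cleared 0 line(s) (total 1); column heights now [1 2 4 3 3], max=4

Answer: 1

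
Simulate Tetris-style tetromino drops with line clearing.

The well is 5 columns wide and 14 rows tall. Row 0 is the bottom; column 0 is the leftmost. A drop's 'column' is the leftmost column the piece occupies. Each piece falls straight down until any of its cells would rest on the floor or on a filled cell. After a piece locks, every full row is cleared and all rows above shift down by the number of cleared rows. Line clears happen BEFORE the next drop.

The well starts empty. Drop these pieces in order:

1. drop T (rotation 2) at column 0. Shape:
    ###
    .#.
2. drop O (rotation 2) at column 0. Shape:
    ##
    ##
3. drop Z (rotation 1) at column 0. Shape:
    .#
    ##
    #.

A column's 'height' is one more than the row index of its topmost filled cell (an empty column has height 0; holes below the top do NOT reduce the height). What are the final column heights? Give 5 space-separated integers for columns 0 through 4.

Answer: 6 7 2 0 0

Derivation:
Drop 1: T rot2 at col 0 lands with bottom-row=0; cleared 0 line(s) (total 0); column heights now [2 2 2 0 0], max=2
Drop 2: O rot2 at col 0 lands with bottom-row=2; cleared 0 line(s) (total 0); column heights now [4 4 2 0 0], max=4
Drop 3: Z rot1 at col 0 lands with bottom-row=4; cleared 0 line(s) (total 0); column heights now [6 7 2 0 0], max=7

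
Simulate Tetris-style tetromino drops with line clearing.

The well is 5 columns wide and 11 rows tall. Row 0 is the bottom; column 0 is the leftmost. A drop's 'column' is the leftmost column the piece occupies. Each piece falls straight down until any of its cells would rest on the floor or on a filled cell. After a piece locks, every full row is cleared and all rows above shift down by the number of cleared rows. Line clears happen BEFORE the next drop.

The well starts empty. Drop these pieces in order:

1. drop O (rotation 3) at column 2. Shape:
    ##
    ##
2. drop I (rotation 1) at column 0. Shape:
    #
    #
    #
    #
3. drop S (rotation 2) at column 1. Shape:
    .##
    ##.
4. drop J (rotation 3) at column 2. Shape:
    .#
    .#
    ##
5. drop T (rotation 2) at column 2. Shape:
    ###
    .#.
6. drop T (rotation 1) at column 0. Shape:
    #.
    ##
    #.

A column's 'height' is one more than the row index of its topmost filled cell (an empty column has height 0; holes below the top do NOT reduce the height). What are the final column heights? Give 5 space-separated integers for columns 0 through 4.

Drop 1: O rot3 at col 2 lands with bottom-row=0; cleared 0 line(s) (total 0); column heights now [0 0 2 2 0], max=2
Drop 2: I rot1 at col 0 lands with bottom-row=0; cleared 0 line(s) (total 0); column heights now [4 0 2 2 0], max=4
Drop 3: S rot2 at col 1 lands with bottom-row=2; cleared 0 line(s) (total 0); column heights now [4 3 4 4 0], max=4
Drop 4: J rot3 at col 2 lands with bottom-row=4; cleared 0 line(s) (total 0); column heights now [4 3 5 7 0], max=7
Drop 5: T rot2 at col 2 lands with bottom-row=7; cleared 0 line(s) (total 0); column heights now [4 3 9 9 9], max=9
Drop 6: T rot1 at col 0 lands with bottom-row=4; cleared 0 line(s) (total 0); column heights now [7 6 9 9 9], max=9

Answer: 7 6 9 9 9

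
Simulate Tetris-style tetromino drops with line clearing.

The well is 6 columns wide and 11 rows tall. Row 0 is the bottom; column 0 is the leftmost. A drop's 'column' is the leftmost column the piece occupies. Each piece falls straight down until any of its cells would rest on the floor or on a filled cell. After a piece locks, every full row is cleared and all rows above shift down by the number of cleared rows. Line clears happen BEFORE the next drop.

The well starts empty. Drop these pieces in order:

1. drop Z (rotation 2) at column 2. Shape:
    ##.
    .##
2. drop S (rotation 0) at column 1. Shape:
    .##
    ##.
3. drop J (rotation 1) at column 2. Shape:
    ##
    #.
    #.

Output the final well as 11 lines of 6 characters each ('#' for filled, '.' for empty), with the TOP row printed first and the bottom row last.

Answer: ......
......
......
......
..##..
..#...
..#...
..##..
.##...
..##..
...##.

Derivation:
Drop 1: Z rot2 at col 2 lands with bottom-row=0; cleared 0 line(s) (total 0); column heights now [0 0 2 2 1 0], max=2
Drop 2: S rot0 at col 1 lands with bottom-row=2; cleared 0 line(s) (total 0); column heights now [0 3 4 4 1 0], max=4
Drop 3: J rot1 at col 2 lands with bottom-row=4; cleared 0 line(s) (total 0); column heights now [0 3 7 7 1 0], max=7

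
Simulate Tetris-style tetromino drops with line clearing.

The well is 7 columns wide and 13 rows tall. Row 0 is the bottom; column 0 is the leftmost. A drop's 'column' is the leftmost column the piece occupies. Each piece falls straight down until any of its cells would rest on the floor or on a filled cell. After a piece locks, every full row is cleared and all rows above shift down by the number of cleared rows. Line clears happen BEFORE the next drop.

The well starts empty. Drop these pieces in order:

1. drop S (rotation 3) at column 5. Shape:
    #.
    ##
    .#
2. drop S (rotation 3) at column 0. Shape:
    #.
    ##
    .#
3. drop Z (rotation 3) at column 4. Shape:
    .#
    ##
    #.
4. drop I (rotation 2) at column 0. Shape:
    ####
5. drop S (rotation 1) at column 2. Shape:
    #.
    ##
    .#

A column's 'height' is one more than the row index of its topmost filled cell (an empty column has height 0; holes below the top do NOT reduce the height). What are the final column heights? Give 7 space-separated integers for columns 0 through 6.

Drop 1: S rot3 at col 5 lands with bottom-row=0; cleared 0 line(s) (total 0); column heights now [0 0 0 0 0 3 2], max=3
Drop 2: S rot3 at col 0 lands with bottom-row=0; cleared 0 line(s) (total 0); column heights now [3 2 0 0 0 3 2], max=3
Drop 3: Z rot3 at col 4 lands with bottom-row=2; cleared 0 line(s) (total 0); column heights now [3 2 0 0 4 5 2], max=5
Drop 4: I rot2 at col 0 lands with bottom-row=3; cleared 0 line(s) (total 0); column heights now [4 4 4 4 4 5 2], max=5
Drop 5: S rot1 at col 2 lands with bottom-row=4; cleared 0 line(s) (total 0); column heights now [4 4 7 6 4 5 2], max=7

Answer: 4 4 7 6 4 5 2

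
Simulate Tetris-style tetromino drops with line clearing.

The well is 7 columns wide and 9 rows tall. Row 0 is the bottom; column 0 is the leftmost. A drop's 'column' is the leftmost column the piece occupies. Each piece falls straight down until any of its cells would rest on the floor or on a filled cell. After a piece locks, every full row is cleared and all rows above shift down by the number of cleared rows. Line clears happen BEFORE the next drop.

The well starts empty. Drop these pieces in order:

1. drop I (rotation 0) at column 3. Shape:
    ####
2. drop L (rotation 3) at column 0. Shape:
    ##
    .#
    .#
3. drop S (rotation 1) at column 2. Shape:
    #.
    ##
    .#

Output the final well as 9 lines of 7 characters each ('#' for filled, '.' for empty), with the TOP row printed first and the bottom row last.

Drop 1: I rot0 at col 3 lands with bottom-row=0; cleared 0 line(s) (total 0); column heights now [0 0 0 1 1 1 1], max=1
Drop 2: L rot3 at col 0 lands with bottom-row=0; cleared 0 line(s) (total 0); column heights now [3 3 0 1 1 1 1], max=3
Drop 3: S rot1 at col 2 lands with bottom-row=1; cleared 0 line(s) (total 0); column heights now [3 3 4 3 1 1 1], max=4

Answer: .......
.......
.......
.......
.......
..#....
####...
.#.#...
.#.####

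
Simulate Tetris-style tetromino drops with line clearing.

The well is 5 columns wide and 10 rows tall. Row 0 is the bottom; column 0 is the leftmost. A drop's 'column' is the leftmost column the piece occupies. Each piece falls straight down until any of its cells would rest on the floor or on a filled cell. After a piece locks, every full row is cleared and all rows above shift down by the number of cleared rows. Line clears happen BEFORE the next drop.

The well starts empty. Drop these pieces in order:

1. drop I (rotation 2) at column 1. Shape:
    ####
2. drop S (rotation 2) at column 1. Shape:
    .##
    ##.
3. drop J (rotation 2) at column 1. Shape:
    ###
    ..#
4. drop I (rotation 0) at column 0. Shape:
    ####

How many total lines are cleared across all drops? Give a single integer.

Answer: 0

Derivation:
Drop 1: I rot2 at col 1 lands with bottom-row=0; cleared 0 line(s) (total 0); column heights now [0 1 1 1 1], max=1
Drop 2: S rot2 at col 1 lands with bottom-row=1; cleared 0 line(s) (total 0); column heights now [0 2 3 3 1], max=3
Drop 3: J rot2 at col 1 lands with bottom-row=3; cleared 0 line(s) (total 0); column heights now [0 5 5 5 1], max=5
Drop 4: I rot0 at col 0 lands with bottom-row=5; cleared 0 line(s) (total 0); column heights now [6 6 6 6 1], max=6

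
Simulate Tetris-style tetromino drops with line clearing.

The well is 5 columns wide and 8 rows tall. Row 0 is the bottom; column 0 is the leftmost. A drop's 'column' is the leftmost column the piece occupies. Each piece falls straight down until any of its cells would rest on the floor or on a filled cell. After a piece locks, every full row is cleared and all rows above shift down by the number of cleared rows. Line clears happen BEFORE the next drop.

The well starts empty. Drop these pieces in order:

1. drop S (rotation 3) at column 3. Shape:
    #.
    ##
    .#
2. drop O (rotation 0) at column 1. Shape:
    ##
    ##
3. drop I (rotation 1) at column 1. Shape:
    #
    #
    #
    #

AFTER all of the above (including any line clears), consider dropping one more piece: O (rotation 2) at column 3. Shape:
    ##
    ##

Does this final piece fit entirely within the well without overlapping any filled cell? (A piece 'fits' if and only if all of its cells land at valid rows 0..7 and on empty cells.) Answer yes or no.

Answer: yes

Derivation:
Drop 1: S rot3 at col 3 lands with bottom-row=0; cleared 0 line(s) (total 0); column heights now [0 0 0 3 2], max=3
Drop 2: O rot0 at col 1 lands with bottom-row=0; cleared 0 line(s) (total 0); column heights now [0 2 2 3 2], max=3
Drop 3: I rot1 at col 1 lands with bottom-row=2; cleared 0 line(s) (total 0); column heights now [0 6 2 3 2], max=6
Test piece O rot2 at col 3 (width 2): heights before test = [0 6 2 3 2]; fits = True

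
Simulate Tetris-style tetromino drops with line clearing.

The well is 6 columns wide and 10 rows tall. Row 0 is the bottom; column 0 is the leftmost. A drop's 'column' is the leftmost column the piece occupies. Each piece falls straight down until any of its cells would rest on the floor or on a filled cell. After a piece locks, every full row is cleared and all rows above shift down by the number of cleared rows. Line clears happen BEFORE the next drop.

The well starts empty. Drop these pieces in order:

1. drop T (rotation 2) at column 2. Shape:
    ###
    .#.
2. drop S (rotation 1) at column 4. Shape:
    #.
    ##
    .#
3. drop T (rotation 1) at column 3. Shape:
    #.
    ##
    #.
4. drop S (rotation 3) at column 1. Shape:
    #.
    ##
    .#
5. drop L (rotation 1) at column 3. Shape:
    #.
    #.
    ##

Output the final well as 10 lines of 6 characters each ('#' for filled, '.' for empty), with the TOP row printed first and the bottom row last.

Drop 1: T rot2 at col 2 lands with bottom-row=0; cleared 0 line(s) (total 0); column heights now [0 0 2 2 2 0], max=2
Drop 2: S rot1 at col 4 lands with bottom-row=1; cleared 0 line(s) (total 0); column heights now [0 0 2 2 4 3], max=4
Drop 3: T rot1 at col 3 lands with bottom-row=3; cleared 0 line(s) (total 0); column heights now [0 0 2 6 5 3], max=6
Drop 4: S rot3 at col 1 lands with bottom-row=2; cleared 0 line(s) (total 0); column heights now [0 5 4 6 5 3], max=6
Drop 5: L rot1 at col 3 lands with bottom-row=6; cleared 0 line(s) (total 0); column heights now [0 5 4 9 7 3], max=9

Answer: ......
...#..
...#..
...##.
...#..
.#.##.
.####.
..#.##
..####
...#..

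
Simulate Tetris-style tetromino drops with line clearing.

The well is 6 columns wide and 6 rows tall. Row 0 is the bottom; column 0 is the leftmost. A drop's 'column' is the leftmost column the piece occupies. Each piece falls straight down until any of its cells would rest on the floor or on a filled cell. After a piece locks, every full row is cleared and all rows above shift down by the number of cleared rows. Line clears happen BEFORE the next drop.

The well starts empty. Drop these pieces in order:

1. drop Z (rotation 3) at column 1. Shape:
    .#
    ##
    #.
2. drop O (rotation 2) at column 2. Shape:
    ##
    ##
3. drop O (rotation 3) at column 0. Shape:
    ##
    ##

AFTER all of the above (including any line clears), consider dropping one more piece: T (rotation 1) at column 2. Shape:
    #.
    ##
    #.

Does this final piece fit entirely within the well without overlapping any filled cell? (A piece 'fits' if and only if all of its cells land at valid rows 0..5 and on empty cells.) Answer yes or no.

Drop 1: Z rot3 at col 1 lands with bottom-row=0; cleared 0 line(s) (total 0); column heights now [0 2 3 0 0 0], max=3
Drop 2: O rot2 at col 2 lands with bottom-row=3; cleared 0 line(s) (total 0); column heights now [0 2 5 5 0 0], max=5
Drop 3: O rot3 at col 0 lands with bottom-row=2; cleared 0 line(s) (total 0); column heights now [4 4 5 5 0 0], max=5
Test piece T rot1 at col 2 (width 2): heights before test = [4 4 5 5 0 0]; fits = False

Answer: no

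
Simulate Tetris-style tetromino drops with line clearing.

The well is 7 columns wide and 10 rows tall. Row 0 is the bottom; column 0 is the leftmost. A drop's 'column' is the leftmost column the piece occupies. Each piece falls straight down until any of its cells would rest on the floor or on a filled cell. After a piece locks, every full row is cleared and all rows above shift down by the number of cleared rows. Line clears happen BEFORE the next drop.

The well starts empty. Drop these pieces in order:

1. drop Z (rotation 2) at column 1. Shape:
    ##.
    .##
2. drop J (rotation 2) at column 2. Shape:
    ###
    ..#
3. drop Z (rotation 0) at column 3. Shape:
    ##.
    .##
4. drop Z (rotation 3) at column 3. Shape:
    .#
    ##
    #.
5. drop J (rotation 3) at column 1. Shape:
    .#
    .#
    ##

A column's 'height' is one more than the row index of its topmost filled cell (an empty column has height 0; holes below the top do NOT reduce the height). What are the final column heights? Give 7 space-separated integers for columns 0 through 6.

Drop 1: Z rot2 at col 1 lands with bottom-row=0; cleared 0 line(s) (total 0); column heights now [0 2 2 1 0 0 0], max=2
Drop 2: J rot2 at col 2 lands with bottom-row=1; cleared 0 line(s) (total 0); column heights now [0 2 3 3 3 0 0], max=3
Drop 3: Z rot0 at col 3 lands with bottom-row=3; cleared 0 line(s) (total 0); column heights now [0 2 3 5 5 4 0], max=5
Drop 4: Z rot3 at col 3 lands with bottom-row=5; cleared 0 line(s) (total 0); column heights now [0 2 3 7 8 4 0], max=8
Drop 5: J rot3 at col 1 lands with bottom-row=3; cleared 0 line(s) (total 0); column heights now [0 4 6 7 8 4 0], max=8

Answer: 0 4 6 7 8 4 0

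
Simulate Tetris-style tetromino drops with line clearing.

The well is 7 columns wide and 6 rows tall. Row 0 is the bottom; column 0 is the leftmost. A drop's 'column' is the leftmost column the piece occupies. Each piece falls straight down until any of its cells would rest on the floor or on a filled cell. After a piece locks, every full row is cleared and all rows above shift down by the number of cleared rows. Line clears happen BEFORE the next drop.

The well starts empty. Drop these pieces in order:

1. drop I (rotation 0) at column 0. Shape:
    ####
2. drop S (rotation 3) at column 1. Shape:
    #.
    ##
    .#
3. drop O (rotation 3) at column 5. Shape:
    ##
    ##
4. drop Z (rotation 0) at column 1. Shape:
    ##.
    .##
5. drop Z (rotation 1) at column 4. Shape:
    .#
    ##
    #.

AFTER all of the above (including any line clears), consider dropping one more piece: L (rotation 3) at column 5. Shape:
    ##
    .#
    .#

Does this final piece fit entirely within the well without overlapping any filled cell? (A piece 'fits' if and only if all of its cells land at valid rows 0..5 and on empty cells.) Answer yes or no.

Answer: yes

Derivation:
Drop 1: I rot0 at col 0 lands with bottom-row=0; cleared 0 line(s) (total 0); column heights now [1 1 1 1 0 0 0], max=1
Drop 2: S rot3 at col 1 lands with bottom-row=1; cleared 0 line(s) (total 0); column heights now [1 4 3 1 0 0 0], max=4
Drop 3: O rot3 at col 5 lands with bottom-row=0; cleared 0 line(s) (total 0); column heights now [1 4 3 1 0 2 2], max=4
Drop 4: Z rot0 at col 1 lands with bottom-row=3; cleared 0 line(s) (total 0); column heights now [1 5 5 4 0 2 2], max=5
Drop 5: Z rot1 at col 4 lands with bottom-row=1; cleared 0 line(s) (total 0); column heights now [1 5 5 4 3 4 2], max=5
Test piece L rot3 at col 5 (width 2): heights before test = [1 5 5 4 3 4 2]; fits = True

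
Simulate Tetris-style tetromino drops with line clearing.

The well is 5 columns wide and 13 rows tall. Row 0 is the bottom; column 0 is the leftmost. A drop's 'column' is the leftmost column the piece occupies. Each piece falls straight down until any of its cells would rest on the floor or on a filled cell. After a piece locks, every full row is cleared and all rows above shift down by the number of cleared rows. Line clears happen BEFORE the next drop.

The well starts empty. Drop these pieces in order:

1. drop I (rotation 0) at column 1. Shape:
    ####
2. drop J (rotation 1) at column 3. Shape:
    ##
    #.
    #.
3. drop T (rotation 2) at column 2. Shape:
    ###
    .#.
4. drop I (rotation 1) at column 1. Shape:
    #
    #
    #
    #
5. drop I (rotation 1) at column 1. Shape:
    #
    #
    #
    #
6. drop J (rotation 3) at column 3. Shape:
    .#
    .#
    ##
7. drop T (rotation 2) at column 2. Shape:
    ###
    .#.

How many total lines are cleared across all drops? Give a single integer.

Drop 1: I rot0 at col 1 lands with bottom-row=0; cleared 0 line(s) (total 0); column heights now [0 1 1 1 1], max=1
Drop 2: J rot1 at col 3 lands with bottom-row=1; cleared 0 line(s) (total 0); column heights now [0 1 1 4 4], max=4
Drop 3: T rot2 at col 2 lands with bottom-row=4; cleared 0 line(s) (total 0); column heights now [0 1 6 6 6], max=6
Drop 4: I rot1 at col 1 lands with bottom-row=1; cleared 0 line(s) (total 0); column heights now [0 5 6 6 6], max=6
Drop 5: I rot1 at col 1 lands with bottom-row=5; cleared 0 line(s) (total 0); column heights now [0 9 6 6 6], max=9
Drop 6: J rot3 at col 3 lands with bottom-row=6; cleared 0 line(s) (total 0); column heights now [0 9 6 7 9], max=9
Drop 7: T rot2 at col 2 lands with bottom-row=8; cleared 0 line(s) (total 0); column heights now [0 9 10 10 10], max=10

Answer: 0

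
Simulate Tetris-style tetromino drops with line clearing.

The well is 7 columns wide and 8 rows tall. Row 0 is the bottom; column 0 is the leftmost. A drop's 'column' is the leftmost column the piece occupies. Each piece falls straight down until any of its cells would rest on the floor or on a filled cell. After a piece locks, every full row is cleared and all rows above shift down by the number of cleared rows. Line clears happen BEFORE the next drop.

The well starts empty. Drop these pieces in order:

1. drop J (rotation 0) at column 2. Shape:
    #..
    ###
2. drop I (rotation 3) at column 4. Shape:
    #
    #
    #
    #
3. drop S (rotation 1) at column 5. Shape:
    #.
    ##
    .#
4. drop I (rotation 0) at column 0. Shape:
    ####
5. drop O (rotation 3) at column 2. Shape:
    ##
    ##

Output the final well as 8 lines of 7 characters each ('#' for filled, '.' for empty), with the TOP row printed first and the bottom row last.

Answer: .......
.......
.......
..###..
..###..
######.
..#.###
..###.#

Derivation:
Drop 1: J rot0 at col 2 lands with bottom-row=0; cleared 0 line(s) (total 0); column heights now [0 0 2 1 1 0 0], max=2
Drop 2: I rot3 at col 4 lands with bottom-row=1; cleared 0 line(s) (total 0); column heights now [0 0 2 1 5 0 0], max=5
Drop 3: S rot1 at col 5 lands with bottom-row=0; cleared 0 line(s) (total 0); column heights now [0 0 2 1 5 3 2], max=5
Drop 4: I rot0 at col 0 lands with bottom-row=2; cleared 0 line(s) (total 0); column heights now [3 3 3 3 5 3 2], max=5
Drop 5: O rot3 at col 2 lands with bottom-row=3; cleared 0 line(s) (total 0); column heights now [3 3 5 5 5 3 2], max=5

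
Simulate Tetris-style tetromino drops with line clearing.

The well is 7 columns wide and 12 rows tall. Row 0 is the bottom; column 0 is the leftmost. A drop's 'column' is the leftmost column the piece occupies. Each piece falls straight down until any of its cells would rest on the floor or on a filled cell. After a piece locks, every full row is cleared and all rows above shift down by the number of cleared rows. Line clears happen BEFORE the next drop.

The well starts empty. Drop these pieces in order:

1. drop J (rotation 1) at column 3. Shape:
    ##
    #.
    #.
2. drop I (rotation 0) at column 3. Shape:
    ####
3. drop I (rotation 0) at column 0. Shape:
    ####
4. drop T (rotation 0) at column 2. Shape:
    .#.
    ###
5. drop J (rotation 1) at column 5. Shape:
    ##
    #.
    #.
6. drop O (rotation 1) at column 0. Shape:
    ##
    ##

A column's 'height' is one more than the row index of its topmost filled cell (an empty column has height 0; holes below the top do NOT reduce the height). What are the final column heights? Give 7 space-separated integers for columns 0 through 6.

Answer: 7 7 6 7 6 7 7

Derivation:
Drop 1: J rot1 at col 3 lands with bottom-row=0; cleared 0 line(s) (total 0); column heights now [0 0 0 3 3 0 0], max=3
Drop 2: I rot0 at col 3 lands with bottom-row=3; cleared 0 line(s) (total 0); column heights now [0 0 0 4 4 4 4], max=4
Drop 3: I rot0 at col 0 lands with bottom-row=4; cleared 0 line(s) (total 0); column heights now [5 5 5 5 4 4 4], max=5
Drop 4: T rot0 at col 2 lands with bottom-row=5; cleared 0 line(s) (total 0); column heights now [5 5 6 7 6 4 4], max=7
Drop 5: J rot1 at col 5 lands with bottom-row=4; cleared 0 line(s) (total 0); column heights now [5 5 6 7 6 7 7], max=7
Drop 6: O rot1 at col 0 lands with bottom-row=5; cleared 0 line(s) (total 0); column heights now [7 7 6 7 6 7 7], max=7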